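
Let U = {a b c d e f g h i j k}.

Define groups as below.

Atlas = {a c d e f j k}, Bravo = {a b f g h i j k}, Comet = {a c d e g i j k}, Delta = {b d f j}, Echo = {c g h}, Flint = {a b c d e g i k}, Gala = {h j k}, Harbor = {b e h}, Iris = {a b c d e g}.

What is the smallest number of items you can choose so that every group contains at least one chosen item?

Take T = {d, h}. Each listed group contains at least one of these, so T is a hitting set of size 2.
The groups Gala, Iris are pairwise disjoint, so any hitting set needs a separate item for each — at least 2. Hence 2 is optimal.

2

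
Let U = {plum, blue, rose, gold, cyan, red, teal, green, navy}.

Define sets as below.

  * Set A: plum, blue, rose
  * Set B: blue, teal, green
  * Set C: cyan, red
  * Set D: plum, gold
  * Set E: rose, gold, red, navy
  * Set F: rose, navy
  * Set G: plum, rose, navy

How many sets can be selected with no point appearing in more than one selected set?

4

B, C, D, F are pairwise disjoint (B={blue,teal,green}; C={cyan,red}; D={plum,gold}; F={rose,navy}).
Every remaining set overlaps one of these, and no 5 of the listed sets are pairwise disjoint, so 4 is the maximum.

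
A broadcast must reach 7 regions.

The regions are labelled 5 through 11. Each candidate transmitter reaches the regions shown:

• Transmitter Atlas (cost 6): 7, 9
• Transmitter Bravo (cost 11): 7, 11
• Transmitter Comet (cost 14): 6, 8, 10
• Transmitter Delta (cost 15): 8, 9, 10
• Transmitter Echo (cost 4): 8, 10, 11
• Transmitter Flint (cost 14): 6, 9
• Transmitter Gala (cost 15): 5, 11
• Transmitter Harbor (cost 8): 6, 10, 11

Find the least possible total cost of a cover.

33

Atlas, Echo, Gala, Harbor together cover every region (Atlas ∪ Echo ∪ Gala ∪ Harbor = {5, 6, 7, 8, 9, 10, 11}); total cost 6 + 4 + 15 + 8 = 33.
No covering selection has total cost below 33.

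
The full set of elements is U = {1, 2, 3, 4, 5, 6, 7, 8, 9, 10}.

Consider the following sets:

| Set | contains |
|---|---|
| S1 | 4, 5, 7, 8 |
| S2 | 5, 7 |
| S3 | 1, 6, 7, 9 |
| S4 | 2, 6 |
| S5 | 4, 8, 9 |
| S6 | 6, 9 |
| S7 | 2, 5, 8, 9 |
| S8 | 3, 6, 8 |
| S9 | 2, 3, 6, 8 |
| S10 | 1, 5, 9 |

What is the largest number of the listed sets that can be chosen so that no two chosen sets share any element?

3

S2, S4, S5 are pairwise disjoint (S2={5,7}; S4={2,6}; S5={4,8,9}).
Every remaining set overlaps one of these, and no 4 of the listed sets are pairwise disjoint, so 3 is the maximum.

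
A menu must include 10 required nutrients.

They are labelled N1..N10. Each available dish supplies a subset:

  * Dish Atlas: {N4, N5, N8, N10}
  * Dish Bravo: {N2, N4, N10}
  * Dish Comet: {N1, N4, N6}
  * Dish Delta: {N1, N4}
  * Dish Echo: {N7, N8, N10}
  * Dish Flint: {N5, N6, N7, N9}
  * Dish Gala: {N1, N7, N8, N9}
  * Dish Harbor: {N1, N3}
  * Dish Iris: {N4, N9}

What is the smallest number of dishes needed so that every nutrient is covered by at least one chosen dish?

Take {Bravo, Flint, Gala, Harbor}. Their union is {N1, N2, N3, N4, N5, N6, N7, N8, N9, N10}, which is all 10 nutrients.
No 3 of the 9 dishes cover everything (all 84 combinations miss at least one nutrient), so 4 is optimal.

4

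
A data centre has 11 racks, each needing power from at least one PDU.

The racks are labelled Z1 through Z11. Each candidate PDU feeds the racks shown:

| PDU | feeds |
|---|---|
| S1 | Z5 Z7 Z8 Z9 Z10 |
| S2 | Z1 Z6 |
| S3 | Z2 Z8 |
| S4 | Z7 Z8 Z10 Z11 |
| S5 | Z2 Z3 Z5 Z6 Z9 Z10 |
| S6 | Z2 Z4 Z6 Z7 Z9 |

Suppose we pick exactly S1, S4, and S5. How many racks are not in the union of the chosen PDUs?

2

Union of S1, S4, S5 = {Z2, Z3, Z5, Z6, Z7, Z8, Z9, Z10, Z11}.
Not covered: Z1, Z4 — 2 racks.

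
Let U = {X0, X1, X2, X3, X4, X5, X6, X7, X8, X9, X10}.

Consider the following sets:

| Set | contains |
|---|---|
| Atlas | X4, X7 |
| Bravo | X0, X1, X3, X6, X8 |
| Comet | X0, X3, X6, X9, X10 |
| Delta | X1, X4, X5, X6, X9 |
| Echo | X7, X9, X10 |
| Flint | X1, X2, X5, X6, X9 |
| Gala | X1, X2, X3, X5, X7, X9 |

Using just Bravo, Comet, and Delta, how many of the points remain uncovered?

Union of Bravo, Comet, Delta = {X0, X1, X3, X4, X5, X6, X8, X9, X10}.
Not covered: X2, X7 — 2 points.

2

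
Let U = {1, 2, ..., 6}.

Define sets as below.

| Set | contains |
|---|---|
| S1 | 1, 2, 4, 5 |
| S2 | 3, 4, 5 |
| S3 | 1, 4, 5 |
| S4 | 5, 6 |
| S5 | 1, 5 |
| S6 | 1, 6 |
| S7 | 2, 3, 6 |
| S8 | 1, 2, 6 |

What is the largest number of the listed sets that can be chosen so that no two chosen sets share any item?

2

S2, S8 are pairwise disjoint (S2={3,4,5}; S8={1,2,6}).
Every remaining set overlaps one of these, and no 3 of the listed sets are pairwise disjoint, so 2 is the maximum.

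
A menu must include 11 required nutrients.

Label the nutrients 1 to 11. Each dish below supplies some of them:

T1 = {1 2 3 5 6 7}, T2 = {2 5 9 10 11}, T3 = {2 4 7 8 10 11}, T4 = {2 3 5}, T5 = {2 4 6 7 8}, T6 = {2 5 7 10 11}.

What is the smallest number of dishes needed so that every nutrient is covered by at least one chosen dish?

Take {T1, T2, T3}. Their union is {1, 2, 3, 4, 5, 6, 7, 8, 9, 10, 11}, which is all 11 nutrients.
Only T1 contains 1, so T1 is forced; the remaining 5 nutrients need at least 2 more dishes (each remaining dish adds at most 4) — so at least 3 dishes are needed, and 3 is optimal.

3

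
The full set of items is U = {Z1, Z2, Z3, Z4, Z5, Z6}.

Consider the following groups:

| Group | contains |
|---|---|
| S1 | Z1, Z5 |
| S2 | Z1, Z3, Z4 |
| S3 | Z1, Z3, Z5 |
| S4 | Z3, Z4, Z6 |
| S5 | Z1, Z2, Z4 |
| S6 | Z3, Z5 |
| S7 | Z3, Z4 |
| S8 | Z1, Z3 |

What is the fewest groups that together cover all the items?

3

S1, S4, and S5 cover everything between them: the union {Z1, Z2, Z3, Z4, Z5, Z6} is all of U.
Only S5 contains Z2, so S5 is forced; the remaining 3 items need at least 2 more groups (each remaining group adds at most 2) — so at least 3 groups are needed, and 3 is optimal.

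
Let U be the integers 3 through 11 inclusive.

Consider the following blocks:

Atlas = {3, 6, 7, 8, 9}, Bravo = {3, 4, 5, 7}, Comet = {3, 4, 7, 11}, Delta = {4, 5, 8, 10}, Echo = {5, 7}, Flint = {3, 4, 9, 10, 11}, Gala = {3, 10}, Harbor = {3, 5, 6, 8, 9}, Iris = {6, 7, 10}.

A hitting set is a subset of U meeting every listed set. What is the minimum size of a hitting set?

Take H = {3, 5, 6}. Each listed block contains at least one of these, so H is a hitting set of size 3.
No choice of 2 points meets every block, so 3 is the minimum.

3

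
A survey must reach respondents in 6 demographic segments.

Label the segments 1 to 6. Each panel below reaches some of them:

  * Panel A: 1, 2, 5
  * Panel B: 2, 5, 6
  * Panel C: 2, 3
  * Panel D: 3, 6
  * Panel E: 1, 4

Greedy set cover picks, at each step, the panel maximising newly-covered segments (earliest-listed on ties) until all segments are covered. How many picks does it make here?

Greedy: pick A (covers 3 new) → pick D (covers 2 new) → pick E (covers 1 new). Total picks: 3.

3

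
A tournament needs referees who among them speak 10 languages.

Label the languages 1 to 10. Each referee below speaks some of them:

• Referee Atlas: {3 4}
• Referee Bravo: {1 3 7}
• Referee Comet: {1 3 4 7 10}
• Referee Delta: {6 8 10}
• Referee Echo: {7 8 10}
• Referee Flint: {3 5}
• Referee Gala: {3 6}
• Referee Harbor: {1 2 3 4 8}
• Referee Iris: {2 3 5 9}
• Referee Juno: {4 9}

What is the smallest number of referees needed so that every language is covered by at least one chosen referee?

3

Comet and Delta and Iris together: Comet ∪ Delta ∪ Iris = {1, 2, 3, 4, 5, 6, 7, 8, 9, 10} — every language is covered.
No 2 of the 10 referees cover everything (all 45 combinations miss at least one language), so 3 is optimal.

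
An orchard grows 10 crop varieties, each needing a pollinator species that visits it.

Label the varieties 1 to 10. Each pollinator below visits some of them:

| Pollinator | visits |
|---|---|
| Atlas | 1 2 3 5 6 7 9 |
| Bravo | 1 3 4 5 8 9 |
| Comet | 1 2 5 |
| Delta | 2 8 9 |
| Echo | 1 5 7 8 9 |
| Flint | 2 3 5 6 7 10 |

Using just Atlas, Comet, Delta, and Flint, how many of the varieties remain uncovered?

1

Union of Atlas, Comet, Delta, Flint = {1, 2, 3, 5, 6, 7, 8, 9, 10}.
Not covered: 4 — 1 variety.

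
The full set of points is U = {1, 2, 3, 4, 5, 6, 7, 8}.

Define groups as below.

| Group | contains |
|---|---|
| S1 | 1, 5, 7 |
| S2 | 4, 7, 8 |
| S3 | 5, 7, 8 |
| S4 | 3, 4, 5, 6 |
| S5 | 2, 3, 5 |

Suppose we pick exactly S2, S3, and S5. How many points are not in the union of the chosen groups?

2

Union of S2, S3, S5 = {2, 3, 4, 5, 7, 8}.
Not covered: 1, 6 — 2 points.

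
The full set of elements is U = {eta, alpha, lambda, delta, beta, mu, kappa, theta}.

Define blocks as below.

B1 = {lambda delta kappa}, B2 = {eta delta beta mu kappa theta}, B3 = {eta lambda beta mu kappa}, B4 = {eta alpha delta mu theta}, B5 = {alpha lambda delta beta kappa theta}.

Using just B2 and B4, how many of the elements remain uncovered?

Union of B2, B4 = {eta, alpha, delta, beta, mu, kappa, theta}.
Not covered: lambda — 1 element.

1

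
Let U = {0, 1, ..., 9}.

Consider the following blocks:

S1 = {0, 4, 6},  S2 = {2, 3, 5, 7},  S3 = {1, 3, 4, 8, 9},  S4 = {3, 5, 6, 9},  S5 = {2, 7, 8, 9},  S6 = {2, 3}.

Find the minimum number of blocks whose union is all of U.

3

S1 and S2 and S3 together: S1 ∪ S2 ∪ S3 = {0, 1, 2, 3, 4, 5, 6, 7, 8, 9} — every element is covered.
Only S1 contains 0, so S1 is forced; the remaining 7 elements need at least 2 more blocks (each remaining block adds at most 4) — so at least 3 blocks are needed, and 3 is optimal.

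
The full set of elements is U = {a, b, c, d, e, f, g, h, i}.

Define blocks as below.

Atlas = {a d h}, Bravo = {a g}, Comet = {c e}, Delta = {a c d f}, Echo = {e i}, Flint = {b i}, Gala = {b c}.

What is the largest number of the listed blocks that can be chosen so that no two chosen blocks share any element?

Atlas, Comet, Flint are pairwise disjoint (Atlas={a,d,h}; Comet={c,e}; Flint={b,i}).
Every remaining block overlaps one of these, and no 4 of the listed blocks are pairwise disjoint, so 3 is the maximum.

3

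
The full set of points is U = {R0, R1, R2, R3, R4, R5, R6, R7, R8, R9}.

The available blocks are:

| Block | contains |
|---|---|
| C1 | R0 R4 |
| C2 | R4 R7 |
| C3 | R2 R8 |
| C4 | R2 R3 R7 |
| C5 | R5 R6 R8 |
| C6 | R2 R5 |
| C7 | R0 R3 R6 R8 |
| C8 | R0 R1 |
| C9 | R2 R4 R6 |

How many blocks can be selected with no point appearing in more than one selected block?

C2, C3, C8 are pairwise disjoint (C2={R4,R7}; C3={R2,R8}; C8={R0,R1}).
Every remaining block overlaps one of these, and no 4 of the listed blocks are pairwise disjoint, so 3 is the maximum.

3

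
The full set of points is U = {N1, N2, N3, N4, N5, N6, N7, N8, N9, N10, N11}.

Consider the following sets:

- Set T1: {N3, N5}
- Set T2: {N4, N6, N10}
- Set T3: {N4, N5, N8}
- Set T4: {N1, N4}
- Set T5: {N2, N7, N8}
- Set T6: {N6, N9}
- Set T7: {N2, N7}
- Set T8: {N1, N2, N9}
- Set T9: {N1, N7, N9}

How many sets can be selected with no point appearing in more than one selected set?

T1, T4, T6, T7 are pairwise disjoint (T1={N3,N5}; T4={N1,N4}; T6={N6,N9}; T7={N2,N7}).
Every remaining set overlaps one of these, and no 5 of the listed sets are pairwise disjoint, so 4 is the maximum.

4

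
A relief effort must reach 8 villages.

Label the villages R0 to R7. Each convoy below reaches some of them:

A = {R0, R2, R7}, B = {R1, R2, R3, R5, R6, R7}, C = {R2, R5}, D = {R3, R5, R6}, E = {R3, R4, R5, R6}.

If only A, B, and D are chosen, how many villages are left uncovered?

1

Union of A, B, D = {R0, R1, R2, R3, R5, R6, R7}.
Not covered: R4 — 1 village.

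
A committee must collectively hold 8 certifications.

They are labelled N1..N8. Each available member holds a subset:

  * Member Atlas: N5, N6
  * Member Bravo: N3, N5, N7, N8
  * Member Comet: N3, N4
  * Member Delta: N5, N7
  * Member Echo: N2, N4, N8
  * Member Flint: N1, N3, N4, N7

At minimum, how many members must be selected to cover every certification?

3

Take {Atlas, Echo, Flint}. Their union is {N1, N2, N3, N4, N5, N6, N7, N8}, which is all 8 certifications.
Only Flint contains N1, so Flint is forced; the remaining 4 certifications need at least 2 more members (each remaining member adds at most 2) — so at least 3 members are needed, and 3 is optimal.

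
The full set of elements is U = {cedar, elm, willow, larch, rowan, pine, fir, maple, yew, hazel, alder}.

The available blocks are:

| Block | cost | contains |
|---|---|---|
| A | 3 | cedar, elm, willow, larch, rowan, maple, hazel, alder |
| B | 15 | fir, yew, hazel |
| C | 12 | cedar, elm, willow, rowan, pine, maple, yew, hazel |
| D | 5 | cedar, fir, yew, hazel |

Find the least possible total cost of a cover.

20

A, C, D together cover every element (A ∪ C ∪ D = {cedar, elm, willow, larch, rowan, pine, fir, maple, yew, hazel, alder}); total cost 3 + 12 + 5 = 20.
No covering selection has total cost below 20.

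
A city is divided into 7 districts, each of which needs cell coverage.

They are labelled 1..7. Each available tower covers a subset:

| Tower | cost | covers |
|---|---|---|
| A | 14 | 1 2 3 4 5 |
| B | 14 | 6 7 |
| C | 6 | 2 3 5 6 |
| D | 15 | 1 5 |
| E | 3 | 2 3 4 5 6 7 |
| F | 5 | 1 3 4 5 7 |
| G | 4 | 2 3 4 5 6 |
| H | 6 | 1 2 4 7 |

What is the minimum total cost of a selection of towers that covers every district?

E, F together cover every district (E ∪ F = {1, 2, 3, 4, 5, 6, 7}); total cost 3 + 5 = 8.
No covering selection has total cost below 8.

8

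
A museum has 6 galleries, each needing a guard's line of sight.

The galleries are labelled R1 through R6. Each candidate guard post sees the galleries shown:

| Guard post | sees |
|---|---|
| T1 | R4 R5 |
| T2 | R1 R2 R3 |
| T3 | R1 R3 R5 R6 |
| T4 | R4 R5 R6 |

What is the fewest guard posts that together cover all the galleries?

Take {T2, T4}. Their union is {R1, R2, R3, R4, R5, R6}, which is all 6 galleries.
No single guard post has all 6 galleries (the largest, T3, has 4), so 2 is optimal.

2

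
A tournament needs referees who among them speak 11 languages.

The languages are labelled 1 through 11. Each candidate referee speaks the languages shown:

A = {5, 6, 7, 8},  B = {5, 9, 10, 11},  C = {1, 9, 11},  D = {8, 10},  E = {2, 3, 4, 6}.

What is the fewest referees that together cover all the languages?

Take {A, B, C, E}. Their union is {1, 2, 3, 4, 5, 6, 7, 8, 9, 10, 11}, which is all 11 languages.
Only A contains 7, so A is forced; the remaining 7 languages need at least 3 more referees (each remaining referee adds at most 3) — so at least 4 referees are needed, and 4 is optimal.

4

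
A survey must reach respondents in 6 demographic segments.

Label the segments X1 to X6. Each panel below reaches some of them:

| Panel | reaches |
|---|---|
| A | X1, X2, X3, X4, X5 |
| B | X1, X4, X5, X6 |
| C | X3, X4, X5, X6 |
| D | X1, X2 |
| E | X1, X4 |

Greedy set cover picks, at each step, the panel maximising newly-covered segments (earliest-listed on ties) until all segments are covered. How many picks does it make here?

2

Greedy: pick A (covers 5 new) → pick B (covers 1 new). Total picks: 2.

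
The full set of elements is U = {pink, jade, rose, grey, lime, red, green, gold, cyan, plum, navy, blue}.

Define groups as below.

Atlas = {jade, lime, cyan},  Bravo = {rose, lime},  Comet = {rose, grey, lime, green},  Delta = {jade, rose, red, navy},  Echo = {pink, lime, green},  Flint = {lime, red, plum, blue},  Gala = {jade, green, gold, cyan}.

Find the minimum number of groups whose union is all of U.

5

Comet and Delta and Echo and Flint and Gala together: Comet ∪ Delta ∪ Echo ∪ Flint ∪ Gala = {pink, jade, rose, grey, lime, red, green, gold, cyan, plum, navy, blue} — every element is covered.
No 4 of the 7 groups cover everything (all 35 combinations miss at least one element), so 5 is optimal.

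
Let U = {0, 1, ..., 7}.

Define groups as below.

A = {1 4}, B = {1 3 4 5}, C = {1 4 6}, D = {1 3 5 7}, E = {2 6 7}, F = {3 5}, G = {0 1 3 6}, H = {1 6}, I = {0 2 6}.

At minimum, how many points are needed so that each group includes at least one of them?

The 3 points {4, 5, 6} hit every group.
The groups A, E, F are pairwise disjoint, so any hitting set needs a separate point for each — at least 3. Hence 3 is optimal.

3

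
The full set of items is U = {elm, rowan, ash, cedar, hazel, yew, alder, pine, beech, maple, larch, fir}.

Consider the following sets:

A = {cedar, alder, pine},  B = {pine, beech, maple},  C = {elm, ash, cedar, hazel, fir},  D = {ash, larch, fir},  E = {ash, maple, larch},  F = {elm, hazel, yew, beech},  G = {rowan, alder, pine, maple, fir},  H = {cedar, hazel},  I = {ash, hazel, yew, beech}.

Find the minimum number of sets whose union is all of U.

4

Take {C, E, F, G}. Their union is {elm, rowan, ash, cedar, hazel, yew, alder, pine, beech, maple, larch, fir}, which is all 12 items.
No 3 of the 9 sets cover everything (all 84 combinations miss at least one item), so 4 is optimal.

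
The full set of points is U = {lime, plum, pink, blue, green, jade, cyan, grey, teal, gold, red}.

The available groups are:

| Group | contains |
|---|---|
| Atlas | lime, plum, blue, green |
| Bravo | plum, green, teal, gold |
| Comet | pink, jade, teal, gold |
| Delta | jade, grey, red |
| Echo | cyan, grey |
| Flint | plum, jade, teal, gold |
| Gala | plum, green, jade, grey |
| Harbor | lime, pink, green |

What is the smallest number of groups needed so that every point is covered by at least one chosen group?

Atlas, Comet, Delta, and Echo cover everything between them: the union {lime, plum, pink, blue, green, jade, cyan, grey, teal, gold, red} is all of U.
Only Echo contains cyan, so Echo is forced; the remaining 9 points need at least 3 more groups (each remaining group adds at most 4) — so at least 4 groups are needed, and 4 is optimal.

4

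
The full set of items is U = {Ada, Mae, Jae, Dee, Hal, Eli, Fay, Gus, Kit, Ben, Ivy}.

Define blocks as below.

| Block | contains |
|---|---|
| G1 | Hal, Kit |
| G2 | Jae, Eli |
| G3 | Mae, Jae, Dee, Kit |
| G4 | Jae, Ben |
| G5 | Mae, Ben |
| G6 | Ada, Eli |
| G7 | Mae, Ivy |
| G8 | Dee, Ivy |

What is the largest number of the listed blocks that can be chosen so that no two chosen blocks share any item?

G1, G2, G5, G8 are pairwise disjoint (G1={Hal,Kit}; G2={Jae,Eli}; G5={Mae,Ben}; G8={Dee,Ivy}).
Every remaining block overlaps one of these, and no 5 of the listed blocks are pairwise disjoint, so 4 is the maximum.

4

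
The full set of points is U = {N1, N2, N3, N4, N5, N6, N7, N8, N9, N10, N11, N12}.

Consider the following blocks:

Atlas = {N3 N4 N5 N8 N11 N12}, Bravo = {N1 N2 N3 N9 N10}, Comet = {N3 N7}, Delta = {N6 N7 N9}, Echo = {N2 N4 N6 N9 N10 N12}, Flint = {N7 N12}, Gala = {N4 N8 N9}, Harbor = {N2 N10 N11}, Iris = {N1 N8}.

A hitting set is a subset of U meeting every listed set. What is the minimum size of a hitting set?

The 3 points {N7, N8, N10} hit every block.
The blocks Delta, Harbor, Iris are pairwise disjoint, so any hitting set needs a separate point for each — at least 3. Hence 3 is optimal.

3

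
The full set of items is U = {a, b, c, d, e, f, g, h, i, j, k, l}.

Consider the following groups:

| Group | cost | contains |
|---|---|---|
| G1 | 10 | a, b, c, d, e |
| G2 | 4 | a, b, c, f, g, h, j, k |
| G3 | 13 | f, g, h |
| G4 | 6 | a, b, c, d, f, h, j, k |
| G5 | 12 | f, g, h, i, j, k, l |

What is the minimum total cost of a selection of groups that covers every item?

G1, G5 together cover every item (G1 ∪ G5 = {a, b, c, d, e, f, g, h, i, j, k, l}); total cost 10 + 12 = 22.
The greedy pick G2, G1, G5 costs 26; no covering selection beats 22.

22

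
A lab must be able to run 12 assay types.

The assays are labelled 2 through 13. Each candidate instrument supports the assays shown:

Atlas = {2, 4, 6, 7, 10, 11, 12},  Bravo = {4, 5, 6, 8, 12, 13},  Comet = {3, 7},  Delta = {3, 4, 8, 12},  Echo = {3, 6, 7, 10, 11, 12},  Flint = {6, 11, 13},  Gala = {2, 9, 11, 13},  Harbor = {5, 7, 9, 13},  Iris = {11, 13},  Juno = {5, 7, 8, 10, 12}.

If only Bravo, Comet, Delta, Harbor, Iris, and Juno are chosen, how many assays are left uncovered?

Union of Bravo, Comet, Delta, Harbor, Iris, Juno = {3, 4, 5, 6, 7, 8, 9, 10, 11, 12, 13}.
Not covered: 2 — 1 assay.

1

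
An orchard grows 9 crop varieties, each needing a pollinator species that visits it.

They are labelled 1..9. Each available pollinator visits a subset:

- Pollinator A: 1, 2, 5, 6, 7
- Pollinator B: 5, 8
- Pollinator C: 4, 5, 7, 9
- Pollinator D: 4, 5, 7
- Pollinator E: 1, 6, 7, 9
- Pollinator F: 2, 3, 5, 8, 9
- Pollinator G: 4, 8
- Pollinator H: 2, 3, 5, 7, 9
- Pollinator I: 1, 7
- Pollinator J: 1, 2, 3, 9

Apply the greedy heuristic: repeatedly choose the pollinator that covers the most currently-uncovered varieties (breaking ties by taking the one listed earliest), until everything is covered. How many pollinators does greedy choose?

3

Greedy: pick A (covers 5 new) → pick F (covers 3 new) → pick C (covers 1 new). Total picks: 3.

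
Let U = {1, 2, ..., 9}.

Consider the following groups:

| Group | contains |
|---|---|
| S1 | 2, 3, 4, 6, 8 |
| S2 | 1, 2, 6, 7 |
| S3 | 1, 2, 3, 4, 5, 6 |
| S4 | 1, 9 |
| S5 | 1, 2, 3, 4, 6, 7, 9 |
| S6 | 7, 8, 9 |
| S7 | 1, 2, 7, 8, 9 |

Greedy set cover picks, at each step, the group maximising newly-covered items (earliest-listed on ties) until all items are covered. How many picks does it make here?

3

Greedy: pick S5 (covers 7 new) → pick S1 (covers 1 new) → pick S3 (covers 1 new). Total picks: 3.
(The true minimum cover uses only 2 groups, so greedy is not optimal here.)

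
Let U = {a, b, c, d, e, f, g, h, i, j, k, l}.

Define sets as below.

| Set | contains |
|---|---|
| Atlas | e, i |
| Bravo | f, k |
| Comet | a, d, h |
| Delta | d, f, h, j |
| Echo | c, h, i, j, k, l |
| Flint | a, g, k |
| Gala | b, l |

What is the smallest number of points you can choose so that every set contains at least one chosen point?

The 4 points {d, e, k, l} hit every set.
The sets Atlas, Delta, Flint, Gala are pairwise disjoint, so any hitting set needs a separate point for each — at least 4. Hence 4 is optimal.

4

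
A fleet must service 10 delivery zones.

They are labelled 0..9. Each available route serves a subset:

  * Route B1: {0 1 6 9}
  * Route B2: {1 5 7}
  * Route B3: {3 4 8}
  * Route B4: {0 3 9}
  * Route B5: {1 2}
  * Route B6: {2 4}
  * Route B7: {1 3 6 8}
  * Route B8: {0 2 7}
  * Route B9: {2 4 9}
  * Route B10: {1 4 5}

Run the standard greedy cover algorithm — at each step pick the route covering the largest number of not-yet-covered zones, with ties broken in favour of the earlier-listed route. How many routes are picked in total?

Greedy: pick B1 (covers 4 new) → pick B3 (covers 3 new) → pick B2 (covers 2 new) → pick B5 (covers 1 new). Total picks: 4.

4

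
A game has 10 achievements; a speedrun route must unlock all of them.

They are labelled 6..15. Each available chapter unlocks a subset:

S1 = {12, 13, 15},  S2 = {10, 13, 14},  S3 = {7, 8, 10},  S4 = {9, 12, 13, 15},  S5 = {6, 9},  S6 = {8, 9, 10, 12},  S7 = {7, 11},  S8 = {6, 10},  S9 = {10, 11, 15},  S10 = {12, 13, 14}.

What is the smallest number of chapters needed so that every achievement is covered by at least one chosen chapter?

4

S3 and S5 and S9 and S10 together: S3 ∪ S5 ∪ S9 ∪ S10 = {6, 7, 8, 9, 10, 11, 12, 13, 14, 15} — every achievement is covered.
No 3 of the 10 chapters cover everything (all 120 combinations miss at least one achievement), so 4 is optimal.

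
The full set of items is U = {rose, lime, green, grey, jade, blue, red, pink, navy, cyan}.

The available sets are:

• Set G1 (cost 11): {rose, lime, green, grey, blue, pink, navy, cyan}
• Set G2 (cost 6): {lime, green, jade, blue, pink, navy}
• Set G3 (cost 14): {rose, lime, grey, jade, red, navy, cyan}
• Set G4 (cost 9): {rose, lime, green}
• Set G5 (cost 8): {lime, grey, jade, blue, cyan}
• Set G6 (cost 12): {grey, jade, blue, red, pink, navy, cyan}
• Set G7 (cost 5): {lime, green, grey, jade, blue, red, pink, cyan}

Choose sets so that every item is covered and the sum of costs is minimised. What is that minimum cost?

16

G1, G7 together cover every item (G1 ∪ G7 = {rose, lime, green, grey, jade, blue, red, pink, navy, cyan}); total cost 11 + 5 = 16.
No covering selection has total cost below 16.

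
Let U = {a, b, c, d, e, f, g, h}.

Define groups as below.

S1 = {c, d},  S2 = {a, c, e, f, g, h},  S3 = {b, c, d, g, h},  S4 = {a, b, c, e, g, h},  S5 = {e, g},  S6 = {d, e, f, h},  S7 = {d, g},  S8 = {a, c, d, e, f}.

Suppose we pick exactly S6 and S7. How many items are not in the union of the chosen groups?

3

Union of S6, S7 = {d, e, f, g, h}.
Not covered: a, b, c — 3 items.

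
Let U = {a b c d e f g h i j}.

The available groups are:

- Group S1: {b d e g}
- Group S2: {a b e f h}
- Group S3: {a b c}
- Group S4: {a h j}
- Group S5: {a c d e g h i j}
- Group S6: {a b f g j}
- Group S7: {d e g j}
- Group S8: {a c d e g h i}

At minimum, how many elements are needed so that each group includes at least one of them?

2

Take T = {a, g}. Each listed group contains at least one of these, so T is a hitting set of size 2.
The groups S1, S4 are pairwise disjoint, so any hitting set needs a separate element for each — at least 2. Hence 2 is optimal.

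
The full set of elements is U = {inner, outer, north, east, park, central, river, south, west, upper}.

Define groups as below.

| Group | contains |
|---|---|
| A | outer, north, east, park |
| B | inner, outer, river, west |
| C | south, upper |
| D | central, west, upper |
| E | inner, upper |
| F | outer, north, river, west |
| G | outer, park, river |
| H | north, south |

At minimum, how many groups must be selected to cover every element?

4

Take {A, B, C, D}. Their union is {inner, outer, north, east, park, central, river, south, west, upper}, which is all 10 elements.
No 3 of the 8 groups cover everything (all 56 combinations miss at least one element), so 4 is optimal.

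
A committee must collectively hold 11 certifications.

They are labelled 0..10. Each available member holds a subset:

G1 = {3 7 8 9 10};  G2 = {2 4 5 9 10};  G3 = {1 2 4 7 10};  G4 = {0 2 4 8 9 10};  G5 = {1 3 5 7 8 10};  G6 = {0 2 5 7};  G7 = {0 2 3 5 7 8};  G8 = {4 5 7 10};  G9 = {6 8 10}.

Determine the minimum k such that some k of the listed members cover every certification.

3

Take {G4, G5, G9}. Their union is {0, 1, 2, 3, 4, 5, 6, 7, 8, 9, 10}, which is all 11 certifications.
Only G9 contains 6, so G9 is forced; the remaining 8 certifications need at least 2 more members (each remaining member adds at most 5) — so at least 3 members are needed, and 3 is optimal.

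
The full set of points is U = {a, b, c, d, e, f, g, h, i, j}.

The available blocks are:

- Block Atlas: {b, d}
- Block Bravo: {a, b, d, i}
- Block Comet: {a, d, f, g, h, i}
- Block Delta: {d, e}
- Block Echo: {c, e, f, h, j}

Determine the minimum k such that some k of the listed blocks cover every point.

3

Atlas and Comet and Echo together: Atlas ∪ Comet ∪ Echo = {a, b, c, d, e, f, g, h, i, j} — every point is covered.
Only Echo contains c, so Echo is forced; the remaining 5 points need at least 2 more blocks (each remaining block adds at most 4) — so at least 3 blocks are needed, and 3 is optimal.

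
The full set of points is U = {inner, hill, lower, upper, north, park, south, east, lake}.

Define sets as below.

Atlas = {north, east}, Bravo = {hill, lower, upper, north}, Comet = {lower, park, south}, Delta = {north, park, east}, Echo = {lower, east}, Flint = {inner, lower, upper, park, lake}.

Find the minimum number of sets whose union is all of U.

4

Bravo and Comet and Echo and Flint together: Bravo ∪ Comet ∪ Echo ∪ Flint = {inner, hill, lower, upper, north, park, south, east, lake} — every point is covered.
No 3 of the 6 sets cover everything (all 20 combinations miss at least one point), so 4 is optimal.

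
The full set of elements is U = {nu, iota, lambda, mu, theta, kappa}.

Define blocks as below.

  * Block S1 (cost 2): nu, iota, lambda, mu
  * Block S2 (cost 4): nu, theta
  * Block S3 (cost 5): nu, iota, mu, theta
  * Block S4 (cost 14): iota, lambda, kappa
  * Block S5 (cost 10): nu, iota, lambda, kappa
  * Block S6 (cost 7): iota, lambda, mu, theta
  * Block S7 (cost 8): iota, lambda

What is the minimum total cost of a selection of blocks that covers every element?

15

S3, S5 together cover every element (S3 ∪ S5 = {nu, iota, lambda, mu, theta, kappa}); total cost 5 + 10 = 15.
The greedy pick S1, S2, S5 costs 16; no covering selection beats 15.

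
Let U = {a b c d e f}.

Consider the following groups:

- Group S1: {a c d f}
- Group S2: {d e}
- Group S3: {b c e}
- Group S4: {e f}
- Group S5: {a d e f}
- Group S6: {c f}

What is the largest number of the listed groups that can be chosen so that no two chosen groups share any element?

2

S2, S6 are pairwise disjoint (S2={d,e}; S6={c,f}).
Every remaining group overlaps one of these, and no 3 of the listed groups are pairwise disjoint, so 2 is the maximum.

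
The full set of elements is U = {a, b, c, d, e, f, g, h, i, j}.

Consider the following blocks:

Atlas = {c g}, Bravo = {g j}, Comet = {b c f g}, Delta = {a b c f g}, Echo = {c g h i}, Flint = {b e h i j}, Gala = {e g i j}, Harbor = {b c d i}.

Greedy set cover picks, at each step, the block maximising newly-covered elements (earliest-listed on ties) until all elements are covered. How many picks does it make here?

Greedy: pick Delta (covers 5 new) → pick Flint (covers 4 new) → pick Harbor (covers 1 new). Total picks: 3.

3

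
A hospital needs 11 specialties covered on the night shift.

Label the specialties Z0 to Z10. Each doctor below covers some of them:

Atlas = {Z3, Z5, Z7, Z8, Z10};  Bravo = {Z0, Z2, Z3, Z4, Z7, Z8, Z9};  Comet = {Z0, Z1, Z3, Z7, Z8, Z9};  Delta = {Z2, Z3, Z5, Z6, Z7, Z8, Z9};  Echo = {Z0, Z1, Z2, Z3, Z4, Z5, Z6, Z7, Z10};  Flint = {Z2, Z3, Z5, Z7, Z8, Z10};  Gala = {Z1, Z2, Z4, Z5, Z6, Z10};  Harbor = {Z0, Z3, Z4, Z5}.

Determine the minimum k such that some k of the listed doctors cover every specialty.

2

Bravo and Echo together: Bravo ∪ Echo = {Z0, Z1, Z2, Z3, Z4, Z5, Z6, Z7, Z8, Z9, Z10} — every specialty is covered.
No single doctor has all 11 specialties (the largest, Echo, has 9), so 2 is optimal.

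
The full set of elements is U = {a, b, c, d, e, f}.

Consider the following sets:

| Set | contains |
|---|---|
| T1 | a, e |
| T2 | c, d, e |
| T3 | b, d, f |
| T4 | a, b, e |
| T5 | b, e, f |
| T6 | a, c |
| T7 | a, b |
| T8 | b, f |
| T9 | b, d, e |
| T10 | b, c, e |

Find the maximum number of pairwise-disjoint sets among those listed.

2

T6, T9 are pairwise disjoint (T6={a,c}; T9={b,d,e}).
Every remaining set overlaps one of these, and no 3 of the listed sets are pairwise disjoint, so 2 is the maximum.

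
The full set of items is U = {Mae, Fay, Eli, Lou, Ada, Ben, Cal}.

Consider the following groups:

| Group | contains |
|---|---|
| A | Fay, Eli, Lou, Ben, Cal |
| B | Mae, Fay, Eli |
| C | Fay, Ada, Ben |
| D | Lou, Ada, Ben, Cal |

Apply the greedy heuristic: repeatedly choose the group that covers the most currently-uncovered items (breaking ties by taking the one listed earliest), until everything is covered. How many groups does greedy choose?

3

Greedy: pick A (covers 5 new) → pick B (covers 1 new) → pick C (covers 1 new). Total picks: 3.
(The true minimum cover uses only 2 groups, so greedy is not optimal here.)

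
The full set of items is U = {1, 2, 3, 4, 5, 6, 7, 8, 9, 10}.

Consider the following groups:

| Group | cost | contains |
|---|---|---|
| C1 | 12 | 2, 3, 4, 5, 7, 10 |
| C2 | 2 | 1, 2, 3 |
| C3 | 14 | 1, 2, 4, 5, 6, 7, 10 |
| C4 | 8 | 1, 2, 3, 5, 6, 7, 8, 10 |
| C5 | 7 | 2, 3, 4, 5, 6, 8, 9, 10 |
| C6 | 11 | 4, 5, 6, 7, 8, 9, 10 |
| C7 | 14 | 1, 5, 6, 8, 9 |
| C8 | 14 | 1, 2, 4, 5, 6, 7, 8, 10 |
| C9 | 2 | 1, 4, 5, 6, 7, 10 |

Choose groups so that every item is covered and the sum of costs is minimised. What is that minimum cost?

9

C5, C9 together cover every item (C5 ∪ C9 = {1, 2, 3, 4, 5, 6, 7, 8, 9, 10}); total cost 7 + 2 = 9.
The greedy pick C9, C2, C5 costs 11; no covering selection beats 9.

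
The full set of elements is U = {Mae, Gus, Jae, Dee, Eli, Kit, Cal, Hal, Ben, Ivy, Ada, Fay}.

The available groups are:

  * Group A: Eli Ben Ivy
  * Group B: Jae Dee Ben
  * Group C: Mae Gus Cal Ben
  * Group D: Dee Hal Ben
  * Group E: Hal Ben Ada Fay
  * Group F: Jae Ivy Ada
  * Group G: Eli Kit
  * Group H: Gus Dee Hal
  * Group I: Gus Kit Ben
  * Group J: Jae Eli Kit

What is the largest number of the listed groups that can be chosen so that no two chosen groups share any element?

C, F, G are pairwise disjoint (C={Mae,Gus,Cal,Ben}; F={Jae,Ivy,Ada}; G={Eli,Kit}).
Every remaining group overlaps one of these, and no 4 of the listed groups are pairwise disjoint, so 3 is the maximum.

3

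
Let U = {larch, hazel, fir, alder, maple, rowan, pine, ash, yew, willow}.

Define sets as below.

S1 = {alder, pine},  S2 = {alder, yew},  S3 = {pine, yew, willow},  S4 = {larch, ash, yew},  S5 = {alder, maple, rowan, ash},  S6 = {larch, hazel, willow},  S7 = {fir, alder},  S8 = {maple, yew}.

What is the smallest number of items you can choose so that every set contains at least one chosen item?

3

Take H = {larch, alder, yew}. Each listed set contains at least one of these, so H is a hitting set of size 3.
The sets S1, S6, S8 are pairwise disjoint, so any hitting set needs a separate item for each — at least 3. Hence 3 is optimal.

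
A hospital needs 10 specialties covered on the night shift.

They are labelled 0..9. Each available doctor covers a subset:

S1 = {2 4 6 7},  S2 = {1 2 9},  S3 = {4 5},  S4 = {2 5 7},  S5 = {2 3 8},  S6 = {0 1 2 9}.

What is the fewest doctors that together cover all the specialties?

Take {S1, S3, S5, S6}. Their union is {0, 1, 2, 3, 4, 5, 6, 7, 8, 9}, which is all 10 specialties.
Only S5 contains 3, so S5 is forced; the remaining 7 specialties need at least 3 more doctors (each remaining doctor adds at most 3) — so at least 4 doctors are needed, and 4 is optimal.

4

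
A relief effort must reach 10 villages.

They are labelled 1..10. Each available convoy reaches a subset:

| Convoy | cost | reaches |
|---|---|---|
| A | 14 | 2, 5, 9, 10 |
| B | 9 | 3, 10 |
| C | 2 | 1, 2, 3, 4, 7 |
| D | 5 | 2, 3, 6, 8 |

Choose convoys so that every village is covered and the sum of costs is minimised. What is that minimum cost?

A, C, D together cover every village (A ∪ C ∪ D = {1, 2, 3, 4, 5, 6, 7, 8, 9, 10}); total cost 14 + 2 + 5 = 21.
No covering selection has total cost below 21.

21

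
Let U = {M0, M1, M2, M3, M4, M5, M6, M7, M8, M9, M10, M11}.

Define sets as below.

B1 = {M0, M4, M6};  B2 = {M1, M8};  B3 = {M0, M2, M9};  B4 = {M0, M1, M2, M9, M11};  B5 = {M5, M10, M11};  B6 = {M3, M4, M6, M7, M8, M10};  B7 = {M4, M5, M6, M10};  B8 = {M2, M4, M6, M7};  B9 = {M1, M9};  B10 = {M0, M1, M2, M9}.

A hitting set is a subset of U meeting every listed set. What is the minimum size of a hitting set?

H = {M1, M2, M6, M10} meets every set (each contains at least one member of H), and |H| = 4.
No choice of 3 elements meets every set, so 4 is the minimum.

4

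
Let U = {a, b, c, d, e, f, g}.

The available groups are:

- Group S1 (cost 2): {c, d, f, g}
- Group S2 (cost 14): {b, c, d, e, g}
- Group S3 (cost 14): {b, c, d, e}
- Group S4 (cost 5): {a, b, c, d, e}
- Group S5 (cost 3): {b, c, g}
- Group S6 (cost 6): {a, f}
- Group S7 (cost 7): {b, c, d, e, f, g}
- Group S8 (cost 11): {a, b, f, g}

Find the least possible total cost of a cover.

7

S1, S4 together cover every item (S1 ∪ S4 = {a, b, c, d, e, f, g}); total cost 2 + 5 = 7.
No covering selection has total cost below 7.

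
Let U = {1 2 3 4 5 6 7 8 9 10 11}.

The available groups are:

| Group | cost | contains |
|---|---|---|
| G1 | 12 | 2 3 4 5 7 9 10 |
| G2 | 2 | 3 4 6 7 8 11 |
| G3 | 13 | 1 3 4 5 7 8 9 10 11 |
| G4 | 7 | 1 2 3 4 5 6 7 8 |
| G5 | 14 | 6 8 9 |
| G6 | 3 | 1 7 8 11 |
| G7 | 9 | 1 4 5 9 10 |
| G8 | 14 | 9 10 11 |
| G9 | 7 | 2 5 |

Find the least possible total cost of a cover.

G1, G2, G6 together cover every point (G1 ∪ G2 ∪ G6 = {1, 2, 3, 4, 5, 6, 7, 8, 9, 10, 11}); total cost 12 + 2 + 3 = 17.
The greedy pick G2, G7, G4 costs 18; no covering selection beats 17.

17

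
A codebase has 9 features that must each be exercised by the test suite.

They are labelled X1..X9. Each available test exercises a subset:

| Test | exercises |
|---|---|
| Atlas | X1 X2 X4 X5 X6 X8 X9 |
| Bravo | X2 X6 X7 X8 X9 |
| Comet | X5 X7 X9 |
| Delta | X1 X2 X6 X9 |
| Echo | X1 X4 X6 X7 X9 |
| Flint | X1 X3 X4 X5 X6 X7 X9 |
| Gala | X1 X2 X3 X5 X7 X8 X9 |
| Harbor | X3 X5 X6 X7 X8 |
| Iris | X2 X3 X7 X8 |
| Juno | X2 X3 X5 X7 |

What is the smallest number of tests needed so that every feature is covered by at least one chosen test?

Take {Flint, Iris}. Their union is {X1, X2, X3, X4, X5, X6, X7, X8, X9}, which is all 9 features.
No single test has all 9 features (the largest, Atlas, has 7), so 2 is optimal.

2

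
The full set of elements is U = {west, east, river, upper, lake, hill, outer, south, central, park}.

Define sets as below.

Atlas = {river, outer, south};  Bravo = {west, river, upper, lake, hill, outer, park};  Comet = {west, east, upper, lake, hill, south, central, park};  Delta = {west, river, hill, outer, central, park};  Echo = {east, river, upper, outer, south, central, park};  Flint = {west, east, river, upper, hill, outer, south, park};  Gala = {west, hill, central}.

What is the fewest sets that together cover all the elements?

Take {Bravo, Comet}. Their union is {west, east, river, upper, lake, hill, outer, south, central, park}, which is all 10 elements.
No single set has all 10 elements (the largest, Comet, has 8), so 2 is optimal.

2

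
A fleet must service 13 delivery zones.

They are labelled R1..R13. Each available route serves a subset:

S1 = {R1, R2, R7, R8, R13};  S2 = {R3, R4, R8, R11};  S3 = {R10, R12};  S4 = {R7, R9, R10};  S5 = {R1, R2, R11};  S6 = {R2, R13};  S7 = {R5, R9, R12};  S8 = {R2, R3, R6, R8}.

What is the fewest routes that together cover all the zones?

5

S1 and S2 and S3 and S7 and S8 together: S1 ∪ S2 ∪ S3 ∪ S7 ∪ S8 = {R1, R2, R3, R4, R5, R6, R7, R8, R9, R10, R11, R12, R13} — every zone is covered.
No 4 of the 8 routes cover everything (all 70 combinations miss at least one zone), so 5 is optimal.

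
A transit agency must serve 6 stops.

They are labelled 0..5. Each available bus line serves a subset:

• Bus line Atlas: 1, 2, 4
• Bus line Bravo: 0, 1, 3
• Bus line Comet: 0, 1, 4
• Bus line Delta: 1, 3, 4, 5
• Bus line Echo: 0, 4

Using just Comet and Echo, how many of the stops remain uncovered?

Union of Comet, Echo = {0, 1, 4}.
Not covered: 2, 3, 5 — 3 stops.

3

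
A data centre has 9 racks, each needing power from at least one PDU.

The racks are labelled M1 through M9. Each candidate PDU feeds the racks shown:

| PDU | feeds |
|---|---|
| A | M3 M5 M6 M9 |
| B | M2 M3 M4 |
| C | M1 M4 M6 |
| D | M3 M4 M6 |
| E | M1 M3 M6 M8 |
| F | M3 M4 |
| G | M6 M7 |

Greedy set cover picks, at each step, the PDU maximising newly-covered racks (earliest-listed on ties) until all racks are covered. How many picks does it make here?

Greedy: pick A (covers 4 new) → pick B (covers 2 new) → pick E (covers 2 new) → pick G (covers 1 new). Total picks: 4.

4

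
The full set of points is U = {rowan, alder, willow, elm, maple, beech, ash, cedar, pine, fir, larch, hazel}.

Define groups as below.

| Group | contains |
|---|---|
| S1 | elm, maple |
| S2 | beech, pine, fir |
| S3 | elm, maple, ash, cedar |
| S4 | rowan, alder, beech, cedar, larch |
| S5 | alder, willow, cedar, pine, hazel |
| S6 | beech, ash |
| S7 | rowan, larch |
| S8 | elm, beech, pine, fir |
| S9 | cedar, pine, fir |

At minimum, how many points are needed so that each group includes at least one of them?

4

The 4 points {elm, beech, pine, larch} hit every group.
The groups S1, S6, S7, S9 are pairwise disjoint, so any hitting set needs a separate point for each — at least 4. Hence 4 is optimal.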